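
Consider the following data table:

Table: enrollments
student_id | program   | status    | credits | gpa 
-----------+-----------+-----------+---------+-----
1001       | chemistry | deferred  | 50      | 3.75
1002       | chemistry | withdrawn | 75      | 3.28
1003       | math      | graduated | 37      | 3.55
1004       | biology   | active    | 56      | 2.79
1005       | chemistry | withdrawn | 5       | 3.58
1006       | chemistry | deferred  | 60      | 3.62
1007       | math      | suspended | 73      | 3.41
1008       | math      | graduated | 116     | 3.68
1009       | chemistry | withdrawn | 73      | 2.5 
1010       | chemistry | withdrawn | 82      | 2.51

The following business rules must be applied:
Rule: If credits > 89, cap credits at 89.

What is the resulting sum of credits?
600

Step 1: 1 records have credits > 89
Step 2: These records originally summed to 116
Step 3: After capping: 1 × 89 = 89
Step 4: Unaffected records sum: 511
Step 5: Final sum = 89 + 511 = 600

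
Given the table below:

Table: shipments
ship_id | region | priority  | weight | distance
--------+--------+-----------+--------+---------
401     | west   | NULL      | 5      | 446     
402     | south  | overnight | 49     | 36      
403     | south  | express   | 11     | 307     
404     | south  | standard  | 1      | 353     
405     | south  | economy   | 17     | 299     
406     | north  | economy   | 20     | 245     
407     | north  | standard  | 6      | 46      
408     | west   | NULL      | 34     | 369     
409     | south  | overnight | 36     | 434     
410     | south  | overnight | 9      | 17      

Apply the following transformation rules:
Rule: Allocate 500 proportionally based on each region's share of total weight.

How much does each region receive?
north: 69.15, south: 327.13, west: 103.72

Step 1: Calculate total weight = 188
Step 2: Calculate each region's proportion:
  north: 26/188 = 13.83% → 69.15
  south: 123/188 = 65.43% → 327.13
  west: 39/188 = 20.74% → 103.72
Step 3: Verify: sum of allocations ≈ 500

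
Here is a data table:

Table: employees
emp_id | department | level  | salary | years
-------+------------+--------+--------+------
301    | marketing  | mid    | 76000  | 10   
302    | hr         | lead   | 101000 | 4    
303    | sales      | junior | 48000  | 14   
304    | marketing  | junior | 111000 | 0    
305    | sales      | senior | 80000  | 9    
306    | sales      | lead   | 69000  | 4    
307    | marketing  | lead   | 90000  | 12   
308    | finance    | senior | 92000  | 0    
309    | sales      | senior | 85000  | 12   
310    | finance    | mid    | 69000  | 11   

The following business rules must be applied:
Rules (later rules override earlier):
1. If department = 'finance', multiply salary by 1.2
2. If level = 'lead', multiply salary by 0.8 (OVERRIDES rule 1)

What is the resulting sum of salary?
801200.0

Step 1: Rule 2 takes priority for records with level = 'lead'
  - 3 records: 260000 × 0.8 = 208000.0
Step 2: Rule 1 applies to remaining records with department = 'finance'
  - 2 records: 161000 × 1.2 = 193200.0
Step 3: Other records unchanged: 400000
Step 4: Final sum = 208000.0 + 193200.0 + 400000 = 801200.0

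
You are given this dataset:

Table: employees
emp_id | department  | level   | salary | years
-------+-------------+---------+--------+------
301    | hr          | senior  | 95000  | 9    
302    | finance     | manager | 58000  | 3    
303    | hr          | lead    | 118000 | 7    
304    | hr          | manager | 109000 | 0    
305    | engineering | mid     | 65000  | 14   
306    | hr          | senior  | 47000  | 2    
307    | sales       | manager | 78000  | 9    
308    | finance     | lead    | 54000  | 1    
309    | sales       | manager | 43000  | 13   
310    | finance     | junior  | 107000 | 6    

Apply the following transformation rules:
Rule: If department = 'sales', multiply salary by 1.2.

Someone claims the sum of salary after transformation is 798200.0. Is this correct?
Yes, the result is correct.

Step 1: Calculate the correct sum after transformation
Step 2: Apply multiplier 1.2 to records where department = 'sales'
Step 3: Correct result = 798200.0
Step 4: Claimed result = 798200.0
Step 5: 798200.0 = 798200.0 ✓
Conclusion: The claimed result is correct.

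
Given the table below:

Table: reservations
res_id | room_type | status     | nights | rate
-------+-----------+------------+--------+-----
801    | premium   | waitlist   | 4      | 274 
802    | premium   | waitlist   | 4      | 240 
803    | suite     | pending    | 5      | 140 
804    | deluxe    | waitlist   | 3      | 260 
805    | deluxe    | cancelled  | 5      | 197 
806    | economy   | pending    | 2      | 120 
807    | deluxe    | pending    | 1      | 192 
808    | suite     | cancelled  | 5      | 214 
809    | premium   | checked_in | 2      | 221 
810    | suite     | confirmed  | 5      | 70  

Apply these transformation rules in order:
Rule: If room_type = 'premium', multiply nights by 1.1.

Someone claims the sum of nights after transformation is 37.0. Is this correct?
Yes, the result is correct.

Step 1: Calculate the correct sum after transformation
Step 2: Apply multiplier 1.1 to records where room_type = 'premium'
Step 3: Correct result = 37.0
Step 4: Claimed result = 37.0
Step 5: 37.0 = 37.0 ✓
Conclusion: The claimed result is correct.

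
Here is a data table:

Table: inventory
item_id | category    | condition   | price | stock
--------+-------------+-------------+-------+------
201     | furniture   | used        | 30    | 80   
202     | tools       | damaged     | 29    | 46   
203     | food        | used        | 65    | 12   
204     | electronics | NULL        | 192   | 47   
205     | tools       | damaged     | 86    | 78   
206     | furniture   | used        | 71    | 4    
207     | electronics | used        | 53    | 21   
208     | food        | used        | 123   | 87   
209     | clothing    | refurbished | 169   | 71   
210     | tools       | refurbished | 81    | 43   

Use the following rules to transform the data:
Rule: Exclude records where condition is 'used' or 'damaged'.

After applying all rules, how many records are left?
3

Step 1: Count records to exclude
  - 5 (used) + 2 (damaged) = 7 records
Step 2: Total records: 10
Step 3: Remaining = 10 - 7 = 3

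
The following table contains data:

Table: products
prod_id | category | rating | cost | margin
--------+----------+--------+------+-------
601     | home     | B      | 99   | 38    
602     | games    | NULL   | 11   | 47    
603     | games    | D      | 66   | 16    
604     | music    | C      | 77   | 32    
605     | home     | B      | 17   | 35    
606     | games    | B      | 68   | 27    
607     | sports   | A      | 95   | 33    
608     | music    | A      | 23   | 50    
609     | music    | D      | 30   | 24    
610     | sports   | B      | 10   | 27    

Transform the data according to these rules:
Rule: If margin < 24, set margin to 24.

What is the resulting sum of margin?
337

Step 1: 1 records have margin < 24
Step 2: These records originally summed to 16
Step 3: After setting to minimum: 1 × 24 = 24
Step 4: Unaffected records sum: 313
Step 5: Final sum = 24 + 313 = 337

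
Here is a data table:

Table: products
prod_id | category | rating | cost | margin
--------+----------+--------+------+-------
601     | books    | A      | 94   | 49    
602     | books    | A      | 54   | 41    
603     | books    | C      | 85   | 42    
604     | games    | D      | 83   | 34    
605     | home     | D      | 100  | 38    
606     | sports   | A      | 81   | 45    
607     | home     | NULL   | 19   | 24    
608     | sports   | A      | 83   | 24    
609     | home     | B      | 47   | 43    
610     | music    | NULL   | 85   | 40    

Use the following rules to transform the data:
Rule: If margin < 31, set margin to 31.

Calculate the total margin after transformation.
394

Step 1: 2 records have margin < 31
Step 2: These records originally summed to 48
Step 3: After setting to minimum: 2 × 31 = 62
Step 4: Unaffected records sum: 332
Step 5: Final sum = 62 + 332 = 394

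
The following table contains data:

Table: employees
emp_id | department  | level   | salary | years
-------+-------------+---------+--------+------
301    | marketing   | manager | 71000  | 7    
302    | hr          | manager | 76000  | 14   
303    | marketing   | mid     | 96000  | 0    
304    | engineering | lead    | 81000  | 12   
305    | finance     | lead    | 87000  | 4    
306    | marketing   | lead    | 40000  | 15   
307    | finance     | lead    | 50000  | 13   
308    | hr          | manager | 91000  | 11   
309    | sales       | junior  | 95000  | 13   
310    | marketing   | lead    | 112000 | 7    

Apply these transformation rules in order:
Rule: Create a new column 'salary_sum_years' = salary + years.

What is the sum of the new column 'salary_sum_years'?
799096

Step 1: For each record, compute salary + years
Example calculations:
  71000 + 7 = 71007
  76000 + 14 = 76014
  96000 + 0 = 96000
  ...
Step 2: Sum all derived values
Step 3: Total = 799096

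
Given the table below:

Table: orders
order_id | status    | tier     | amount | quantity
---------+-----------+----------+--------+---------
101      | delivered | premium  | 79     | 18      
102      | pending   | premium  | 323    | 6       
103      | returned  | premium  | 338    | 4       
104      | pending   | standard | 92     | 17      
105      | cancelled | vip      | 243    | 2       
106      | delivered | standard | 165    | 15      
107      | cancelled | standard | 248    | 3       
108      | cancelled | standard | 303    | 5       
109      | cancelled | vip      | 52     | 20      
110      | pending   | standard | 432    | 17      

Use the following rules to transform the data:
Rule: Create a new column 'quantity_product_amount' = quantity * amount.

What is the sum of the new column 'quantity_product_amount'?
19880

Step 1: For each record, compute quantity * amount
Example calculations:
  18 * 79 = 1422
  6 * 323 = 1938
  4 * 338 = 1352
  ...
Step 2: Sum all derived values
Step 3: Total = 19880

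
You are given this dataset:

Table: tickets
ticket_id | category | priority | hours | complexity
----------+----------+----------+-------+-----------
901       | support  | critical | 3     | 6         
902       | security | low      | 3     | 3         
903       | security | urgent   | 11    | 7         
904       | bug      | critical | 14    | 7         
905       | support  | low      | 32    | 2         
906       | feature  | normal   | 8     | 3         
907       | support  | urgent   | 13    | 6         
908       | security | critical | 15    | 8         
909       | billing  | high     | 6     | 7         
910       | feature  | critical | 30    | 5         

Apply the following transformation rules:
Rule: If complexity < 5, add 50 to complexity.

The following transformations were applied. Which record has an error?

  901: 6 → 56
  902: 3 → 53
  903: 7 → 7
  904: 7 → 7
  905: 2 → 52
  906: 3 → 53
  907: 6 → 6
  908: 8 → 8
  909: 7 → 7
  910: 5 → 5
Record 901 has an error. The correct transformed value should be 6, not 56.

Step 1: Check each record against the rule
Step 2: Record 901 has complexity = 6
Step 3: Since 6 >= 5, the bonus should not have been applied
Step 4: Correct value = 6, but claimed value = 56
Conclusion: Record 901 has the error.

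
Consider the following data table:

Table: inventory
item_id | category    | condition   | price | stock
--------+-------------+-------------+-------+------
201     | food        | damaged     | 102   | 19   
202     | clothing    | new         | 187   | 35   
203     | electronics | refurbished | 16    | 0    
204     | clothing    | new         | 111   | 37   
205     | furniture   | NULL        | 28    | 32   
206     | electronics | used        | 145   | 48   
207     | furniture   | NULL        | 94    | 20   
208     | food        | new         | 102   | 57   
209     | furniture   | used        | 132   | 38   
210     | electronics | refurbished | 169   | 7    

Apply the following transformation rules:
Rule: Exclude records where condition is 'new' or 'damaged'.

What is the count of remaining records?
6

Step 1: Count records to exclude
  - 3 (new) + 1 (damaged) = 4 records
Step 2: Total records: 10
Step 3: Remaining = 10 - 4 = 6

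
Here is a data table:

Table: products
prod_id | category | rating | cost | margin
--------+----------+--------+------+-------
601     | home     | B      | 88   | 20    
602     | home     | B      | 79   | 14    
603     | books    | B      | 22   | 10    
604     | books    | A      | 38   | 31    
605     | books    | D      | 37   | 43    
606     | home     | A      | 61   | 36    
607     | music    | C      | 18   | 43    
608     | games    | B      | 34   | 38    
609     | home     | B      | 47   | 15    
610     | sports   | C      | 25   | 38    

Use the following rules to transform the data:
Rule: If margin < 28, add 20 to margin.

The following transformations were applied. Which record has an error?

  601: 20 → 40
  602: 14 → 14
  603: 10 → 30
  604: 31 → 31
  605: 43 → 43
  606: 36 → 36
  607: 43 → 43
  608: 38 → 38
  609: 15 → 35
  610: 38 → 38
Record 602 has an error. The correct transformed value should be 34, not 14.

Step 1: Check each record against the rule
Step 2: Record 602 has margin = 14
Step 3: Since 14 < 28, the bonus should have been applied
Step 4: Correct value = 34, but claimed value = 14
Conclusion: Record 602 has the error.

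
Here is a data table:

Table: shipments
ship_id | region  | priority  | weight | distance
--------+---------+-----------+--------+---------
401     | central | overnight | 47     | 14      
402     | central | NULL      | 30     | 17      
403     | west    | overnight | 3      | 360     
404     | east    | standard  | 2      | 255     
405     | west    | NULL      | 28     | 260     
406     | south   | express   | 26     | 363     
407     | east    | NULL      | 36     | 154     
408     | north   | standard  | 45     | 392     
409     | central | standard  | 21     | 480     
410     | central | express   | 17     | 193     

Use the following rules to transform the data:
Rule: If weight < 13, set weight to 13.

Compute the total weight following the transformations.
276

Step 1: 2 records have weight < 13
Step 2: These records originally summed to 5
Step 3: After setting to minimum: 2 × 13 = 26
Step 4: Unaffected records sum: 250
Step 5: Final sum = 26 + 250 = 276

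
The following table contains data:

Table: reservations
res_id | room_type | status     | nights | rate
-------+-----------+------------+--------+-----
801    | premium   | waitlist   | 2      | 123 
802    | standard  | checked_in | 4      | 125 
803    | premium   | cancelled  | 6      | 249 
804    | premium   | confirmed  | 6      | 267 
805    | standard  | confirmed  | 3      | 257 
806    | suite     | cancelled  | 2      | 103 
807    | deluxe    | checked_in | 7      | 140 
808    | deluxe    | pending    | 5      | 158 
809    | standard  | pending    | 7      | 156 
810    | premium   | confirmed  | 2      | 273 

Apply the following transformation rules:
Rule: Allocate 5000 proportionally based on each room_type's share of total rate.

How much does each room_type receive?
deluxe: 804.97, premium: 2463.53, standard: 1453.27, suite: 278.23

Step 1: Calculate total rate = 1851
Step 2: Calculate each room_type's proportion:
  deluxe: 298/1851 = 16.10% → 804.97
  premium: 912/1851 = 49.27% → 2463.53
  standard: 538/1851 = 29.07% → 1453.27
  suite: 103/1851 = 5.56% → 278.23
Step 3: Verify: sum of allocations ≈ 5000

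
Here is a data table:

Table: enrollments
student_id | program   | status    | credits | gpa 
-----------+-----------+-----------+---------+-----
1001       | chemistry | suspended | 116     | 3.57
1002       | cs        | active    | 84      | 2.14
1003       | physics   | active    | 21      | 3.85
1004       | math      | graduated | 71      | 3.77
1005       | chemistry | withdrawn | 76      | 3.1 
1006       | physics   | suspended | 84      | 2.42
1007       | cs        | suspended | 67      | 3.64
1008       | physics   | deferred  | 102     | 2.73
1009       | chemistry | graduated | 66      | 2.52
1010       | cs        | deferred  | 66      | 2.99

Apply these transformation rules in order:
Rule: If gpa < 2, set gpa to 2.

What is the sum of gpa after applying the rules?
30.73

Step 1: 0 records have gpa < 2
Step 2: These records originally summed to 0
Step 3: After setting to minimum: 0 × 2 = 0
Step 4: Unaffected records sum: 30.73
Step 5: Final sum = 0 + 30.73 = 30.73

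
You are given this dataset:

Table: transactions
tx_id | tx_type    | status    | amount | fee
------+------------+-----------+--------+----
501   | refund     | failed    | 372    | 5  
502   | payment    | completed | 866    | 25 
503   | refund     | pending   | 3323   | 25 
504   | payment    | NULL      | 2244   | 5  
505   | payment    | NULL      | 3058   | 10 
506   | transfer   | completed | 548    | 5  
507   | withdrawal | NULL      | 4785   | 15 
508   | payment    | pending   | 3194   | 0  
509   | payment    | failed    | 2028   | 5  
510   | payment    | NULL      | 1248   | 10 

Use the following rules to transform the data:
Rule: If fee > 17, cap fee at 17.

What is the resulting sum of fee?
89

Step 1: 2 records have fee > 17
Step 2: These records originally summed to 50
Step 3: After capping: 2 × 17 = 34
Step 4: Unaffected records sum: 55
Step 5: Final sum = 34 + 55 = 89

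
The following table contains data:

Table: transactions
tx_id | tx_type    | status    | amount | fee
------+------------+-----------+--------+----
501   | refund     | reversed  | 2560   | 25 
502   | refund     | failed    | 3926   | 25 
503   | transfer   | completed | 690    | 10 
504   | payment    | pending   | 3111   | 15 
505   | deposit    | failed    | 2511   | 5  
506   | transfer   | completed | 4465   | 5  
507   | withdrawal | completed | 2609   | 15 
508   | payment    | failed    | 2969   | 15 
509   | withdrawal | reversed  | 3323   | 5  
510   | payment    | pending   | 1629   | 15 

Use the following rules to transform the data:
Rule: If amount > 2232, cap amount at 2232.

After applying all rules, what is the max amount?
2232

Step 1: Original maximum amount = 4465
Step 2: Apply cap at 2232
Step 3: 8 records had amount > 2232 and were capped
Step 4: Maximum after transformation = 2232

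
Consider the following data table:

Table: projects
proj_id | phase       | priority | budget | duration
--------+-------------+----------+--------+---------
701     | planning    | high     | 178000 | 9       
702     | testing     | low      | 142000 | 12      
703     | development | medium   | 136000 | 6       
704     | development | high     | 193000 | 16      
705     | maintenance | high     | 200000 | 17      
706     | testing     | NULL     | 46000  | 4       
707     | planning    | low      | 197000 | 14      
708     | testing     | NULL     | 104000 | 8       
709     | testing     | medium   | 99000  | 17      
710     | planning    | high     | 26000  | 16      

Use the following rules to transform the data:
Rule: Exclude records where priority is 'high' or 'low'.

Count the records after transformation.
4

Step 1: Count records to exclude
  - 4 (high) + 2 (low) = 6 records
Step 2: Total records: 10
Step 3: Remaining = 10 - 6 = 4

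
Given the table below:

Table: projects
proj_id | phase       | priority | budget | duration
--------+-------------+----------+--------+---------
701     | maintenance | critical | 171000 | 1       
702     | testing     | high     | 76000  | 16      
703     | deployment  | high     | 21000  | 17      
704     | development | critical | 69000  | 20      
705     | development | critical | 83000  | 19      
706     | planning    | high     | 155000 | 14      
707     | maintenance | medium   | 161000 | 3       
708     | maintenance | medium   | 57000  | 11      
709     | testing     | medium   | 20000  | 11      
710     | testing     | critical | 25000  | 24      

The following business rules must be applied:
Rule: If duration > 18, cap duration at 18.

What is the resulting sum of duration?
127

Step 1: 3 records have duration > 18
Step 2: These records originally summed to 63
Step 3: After capping: 3 × 18 = 54
Step 4: Unaffected records sum: 73
Step 5: Final sum = 54 + 73 = 127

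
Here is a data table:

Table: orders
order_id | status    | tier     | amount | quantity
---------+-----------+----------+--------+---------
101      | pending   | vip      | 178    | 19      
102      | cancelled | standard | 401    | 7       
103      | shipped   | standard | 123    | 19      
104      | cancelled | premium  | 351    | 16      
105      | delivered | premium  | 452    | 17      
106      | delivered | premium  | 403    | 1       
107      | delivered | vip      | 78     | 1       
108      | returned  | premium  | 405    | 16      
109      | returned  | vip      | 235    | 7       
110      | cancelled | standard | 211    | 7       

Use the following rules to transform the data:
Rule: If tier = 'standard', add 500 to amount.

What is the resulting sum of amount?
4337

Step 1: Count records where tier = 'standard': 3
Step 2: Total bonus added: 3 × 500 = 1500
Step 3: Original sum of amount: 2837
Step 4: Final sum = 2837 + 1500 = 4337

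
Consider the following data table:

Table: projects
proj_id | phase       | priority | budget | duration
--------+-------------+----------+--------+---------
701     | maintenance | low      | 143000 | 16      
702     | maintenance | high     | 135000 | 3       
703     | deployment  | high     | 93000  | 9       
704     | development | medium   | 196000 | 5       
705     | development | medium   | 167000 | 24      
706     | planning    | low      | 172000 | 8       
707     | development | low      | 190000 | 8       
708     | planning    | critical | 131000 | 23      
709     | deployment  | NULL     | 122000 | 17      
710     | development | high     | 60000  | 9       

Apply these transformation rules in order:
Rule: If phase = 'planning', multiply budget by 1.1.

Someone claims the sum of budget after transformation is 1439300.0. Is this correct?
Yes, the result is correct.

Step 1: Calculate the correct sum after transformation
Step 2: Apply multiplier 1.1 to records where phase = 'planning'
Step 3: Correct result = 1439300.0
Step 4: Claimed result = 1439300.0
Step 5: 1439300.0 = 1439300.0 ✓
Conclusion: The claimed result is correct.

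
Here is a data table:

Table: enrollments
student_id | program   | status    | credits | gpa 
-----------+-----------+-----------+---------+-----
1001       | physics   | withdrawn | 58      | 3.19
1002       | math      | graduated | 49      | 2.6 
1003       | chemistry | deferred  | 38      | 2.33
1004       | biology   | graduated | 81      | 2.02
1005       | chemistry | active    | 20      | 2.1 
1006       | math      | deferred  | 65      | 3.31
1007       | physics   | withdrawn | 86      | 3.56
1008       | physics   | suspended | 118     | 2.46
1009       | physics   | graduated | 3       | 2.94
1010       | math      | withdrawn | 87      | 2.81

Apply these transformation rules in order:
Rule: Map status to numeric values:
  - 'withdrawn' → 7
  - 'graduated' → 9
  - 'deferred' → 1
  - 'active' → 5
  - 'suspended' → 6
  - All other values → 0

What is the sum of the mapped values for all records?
61

Step 1: Apply mapping to each record
Step 2: Count by status:
  'withdrawn': 3 records × 7 = 21
  'graduated': 3 records × 9 = 27
  'deferred': 2 records × 1 = 2
  'active': 1 records × 5 = 5
  'suspended': 1 records × 6 = 6
Step 3: Sum all mapped values = 61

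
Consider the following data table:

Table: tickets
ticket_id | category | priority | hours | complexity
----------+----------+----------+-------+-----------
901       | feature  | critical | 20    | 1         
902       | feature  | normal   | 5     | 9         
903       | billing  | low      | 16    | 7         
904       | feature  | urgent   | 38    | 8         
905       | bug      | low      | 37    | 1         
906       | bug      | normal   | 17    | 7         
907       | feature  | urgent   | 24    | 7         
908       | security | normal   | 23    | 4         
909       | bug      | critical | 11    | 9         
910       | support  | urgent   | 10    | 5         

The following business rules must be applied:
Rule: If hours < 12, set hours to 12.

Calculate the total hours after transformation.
211

Step 1: 3 records have hours < 12
Step 2: These records originally summed to 26
Step 3: After setting to minimum: 3 × 12 = 36
Step 4: Unaffected records sum: 175
Step 5: Final sum = 36 + 175 = 211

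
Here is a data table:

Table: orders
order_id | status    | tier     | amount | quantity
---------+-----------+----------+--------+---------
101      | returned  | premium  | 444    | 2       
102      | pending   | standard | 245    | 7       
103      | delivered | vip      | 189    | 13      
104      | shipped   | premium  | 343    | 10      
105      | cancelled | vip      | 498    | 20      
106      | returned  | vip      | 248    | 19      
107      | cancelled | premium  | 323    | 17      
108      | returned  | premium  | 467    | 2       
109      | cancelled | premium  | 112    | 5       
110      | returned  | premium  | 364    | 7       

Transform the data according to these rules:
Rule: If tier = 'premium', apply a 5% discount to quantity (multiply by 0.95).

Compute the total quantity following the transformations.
99.85

Step 1: Records with tier = 'premium' have total quantity = 43
Step 2: Apply multiplier: 43 × 0.95 = 40.85
Step 3: Other records total: 59
Step 4: Final sum = 40.85 + 59 = 99.85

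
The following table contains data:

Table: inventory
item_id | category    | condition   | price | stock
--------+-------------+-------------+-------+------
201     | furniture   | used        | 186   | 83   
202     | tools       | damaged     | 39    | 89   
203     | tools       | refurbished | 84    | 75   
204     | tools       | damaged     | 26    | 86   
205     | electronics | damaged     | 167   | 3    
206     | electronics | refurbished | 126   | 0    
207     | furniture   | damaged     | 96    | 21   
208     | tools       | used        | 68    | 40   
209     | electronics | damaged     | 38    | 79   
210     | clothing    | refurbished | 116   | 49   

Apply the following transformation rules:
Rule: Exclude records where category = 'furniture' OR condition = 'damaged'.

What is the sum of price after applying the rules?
394

Step 1: Find records where category = 'furniture' OR condition = 'damaged'
Step 2: 6 records match, summing to 552
Step 3: Original sum: 946
Step 4: Remaining sum = 946 - 552 = 394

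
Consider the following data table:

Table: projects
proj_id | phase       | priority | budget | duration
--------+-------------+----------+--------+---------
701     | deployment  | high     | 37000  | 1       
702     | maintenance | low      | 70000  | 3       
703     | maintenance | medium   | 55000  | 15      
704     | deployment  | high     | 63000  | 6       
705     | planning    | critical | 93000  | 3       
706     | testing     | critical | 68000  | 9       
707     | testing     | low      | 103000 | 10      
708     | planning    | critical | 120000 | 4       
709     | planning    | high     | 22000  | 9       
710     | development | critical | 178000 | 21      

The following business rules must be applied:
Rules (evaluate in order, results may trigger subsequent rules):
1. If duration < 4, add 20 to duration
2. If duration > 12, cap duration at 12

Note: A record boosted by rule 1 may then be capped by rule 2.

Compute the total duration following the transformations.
98

Step 1: Apply rule 1 to records with duration < 4
  - 3 records get bonus of 20
  - Of these, 3 records then exceed 12 and get capped
Step 2: Apply rule 2 to records with duration > 12
  - 2 records (original) are capped
Step 3: Calculate final sum = 98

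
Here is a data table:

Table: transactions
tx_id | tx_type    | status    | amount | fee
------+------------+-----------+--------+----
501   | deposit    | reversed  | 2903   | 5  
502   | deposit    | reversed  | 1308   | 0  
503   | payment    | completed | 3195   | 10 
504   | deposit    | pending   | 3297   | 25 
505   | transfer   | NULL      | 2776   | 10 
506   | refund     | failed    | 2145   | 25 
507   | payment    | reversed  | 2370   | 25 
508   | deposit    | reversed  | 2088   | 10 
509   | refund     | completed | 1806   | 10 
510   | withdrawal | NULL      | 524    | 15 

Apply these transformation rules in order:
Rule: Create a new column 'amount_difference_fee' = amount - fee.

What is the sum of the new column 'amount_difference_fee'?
22277

Step 1: For each record, compute amount - fee
Example calculations:
  2903 - 5 = 2898
  1308 - 0 = 1308
  3195 - 10 = 3185
  ...
Step 2: Sum all derived values
Step 3: Total = 22277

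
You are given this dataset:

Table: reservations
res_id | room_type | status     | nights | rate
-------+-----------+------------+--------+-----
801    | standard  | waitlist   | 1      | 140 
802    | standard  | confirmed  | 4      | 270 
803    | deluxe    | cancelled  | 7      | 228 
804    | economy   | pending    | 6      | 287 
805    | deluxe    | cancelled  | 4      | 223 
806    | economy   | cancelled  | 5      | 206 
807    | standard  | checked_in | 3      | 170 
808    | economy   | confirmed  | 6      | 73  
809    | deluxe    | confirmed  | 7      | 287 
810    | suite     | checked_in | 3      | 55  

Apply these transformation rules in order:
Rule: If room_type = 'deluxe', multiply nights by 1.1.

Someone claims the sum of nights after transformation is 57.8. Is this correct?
No, the correct result is 47.8.

Step 1: Calculate the correct sum after transformation
Step 2: Apply multiplier 1.1 to records where room_type = 'deluxe'
Step 3: Correct result = 47.8
Step 4: Claimed result = 57.8
Step 5: 47.8 ≠ 57.8
Conclusion: The claimed result is incorrect. The correct answer is 47.8.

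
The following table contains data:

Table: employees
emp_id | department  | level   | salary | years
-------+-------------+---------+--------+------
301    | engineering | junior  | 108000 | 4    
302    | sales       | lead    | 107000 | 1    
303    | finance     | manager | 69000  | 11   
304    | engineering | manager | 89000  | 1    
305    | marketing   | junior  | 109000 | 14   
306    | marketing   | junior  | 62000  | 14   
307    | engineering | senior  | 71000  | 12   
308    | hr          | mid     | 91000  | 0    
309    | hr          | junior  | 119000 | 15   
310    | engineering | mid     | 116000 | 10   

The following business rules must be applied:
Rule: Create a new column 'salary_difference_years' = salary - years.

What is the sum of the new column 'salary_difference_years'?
940918

Step 1: For each record, compute salary - years
Example calculations:
  108000 - 4 = 107996
  107000 - 1 = 106999
  69000 - 11 = 68989
  ...
Step 2: Sum all derived values
Step 3: Total = 940918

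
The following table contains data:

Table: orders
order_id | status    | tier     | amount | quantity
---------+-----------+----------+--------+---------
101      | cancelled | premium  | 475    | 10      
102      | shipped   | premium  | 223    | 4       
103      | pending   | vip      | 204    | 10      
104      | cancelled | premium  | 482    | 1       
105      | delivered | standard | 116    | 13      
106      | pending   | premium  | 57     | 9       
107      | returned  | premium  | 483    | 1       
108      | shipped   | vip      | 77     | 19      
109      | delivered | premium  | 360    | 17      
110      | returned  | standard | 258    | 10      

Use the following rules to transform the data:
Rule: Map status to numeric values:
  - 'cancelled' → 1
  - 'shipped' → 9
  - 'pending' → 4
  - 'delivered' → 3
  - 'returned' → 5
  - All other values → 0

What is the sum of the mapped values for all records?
44

Step 1: Apply mapping to each record
Step 2: Count by status:
  'cancelled': 2 records × 1 = 2
  'shipped': 2 records × 9 = 18
  'pending': 2 records × 4 = 8
  'delivered': 2 records × 3 = 6
  'returned': 2 records × 5 = 10
Step 3: Sum all mapped values = 44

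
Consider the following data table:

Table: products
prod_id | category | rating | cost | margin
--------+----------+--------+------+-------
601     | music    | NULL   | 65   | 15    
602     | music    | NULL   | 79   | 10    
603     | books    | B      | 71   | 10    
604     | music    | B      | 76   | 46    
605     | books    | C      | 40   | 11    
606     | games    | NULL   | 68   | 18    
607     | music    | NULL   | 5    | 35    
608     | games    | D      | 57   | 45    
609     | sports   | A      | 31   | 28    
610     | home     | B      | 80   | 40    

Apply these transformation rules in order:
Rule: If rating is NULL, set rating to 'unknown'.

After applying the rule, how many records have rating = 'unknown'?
4

Step 1: Count records where rating IS NULL
Step 2: Found 4 records with NULL rating
Step 3: These records will have rating set to 'unknown'
Step 4: Records already having rating = 'unknown': 0
Step 5: Answer: 4 + 0 = 4 records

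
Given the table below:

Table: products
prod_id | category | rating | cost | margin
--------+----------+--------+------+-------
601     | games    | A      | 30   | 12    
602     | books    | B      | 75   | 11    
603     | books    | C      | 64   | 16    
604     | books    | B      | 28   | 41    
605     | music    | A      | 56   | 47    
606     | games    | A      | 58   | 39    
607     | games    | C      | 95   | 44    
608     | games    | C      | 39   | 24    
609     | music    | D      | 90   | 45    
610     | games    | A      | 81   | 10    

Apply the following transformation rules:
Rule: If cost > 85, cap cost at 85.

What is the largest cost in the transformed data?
85

Step 1: Original maximum cost = 95
Step 2: Apply cap at 85
Step 3: 2 records had cost > 85 and were capped
Step 4: Maximum after transformation = 85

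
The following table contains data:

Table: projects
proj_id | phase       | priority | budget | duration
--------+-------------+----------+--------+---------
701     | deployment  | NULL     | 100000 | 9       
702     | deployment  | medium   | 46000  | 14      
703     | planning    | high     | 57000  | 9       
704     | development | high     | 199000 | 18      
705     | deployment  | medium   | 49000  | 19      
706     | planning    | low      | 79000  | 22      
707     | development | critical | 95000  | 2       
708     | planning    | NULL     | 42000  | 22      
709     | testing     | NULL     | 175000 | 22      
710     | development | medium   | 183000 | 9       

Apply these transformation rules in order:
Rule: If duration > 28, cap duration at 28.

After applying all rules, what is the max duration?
22

Step 1: Original maximum duration = 22
Step 2: Check cap of 28 against maximum
Step 3: No records exceed the cap (max 22 <= cap 28), so no capping applies
Step 4: Maximum after transformation = 22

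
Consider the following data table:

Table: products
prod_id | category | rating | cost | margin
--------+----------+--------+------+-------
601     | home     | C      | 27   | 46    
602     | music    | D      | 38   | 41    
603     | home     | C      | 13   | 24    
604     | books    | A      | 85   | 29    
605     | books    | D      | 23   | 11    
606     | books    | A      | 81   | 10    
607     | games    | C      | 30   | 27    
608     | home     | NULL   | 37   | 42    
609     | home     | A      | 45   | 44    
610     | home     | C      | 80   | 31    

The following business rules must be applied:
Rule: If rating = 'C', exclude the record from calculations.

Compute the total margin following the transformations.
177

Step 1: Identify records where rating = 'C'
Step 2: The excluded records sum to 128
Step 3: Original total margin = 305
Step 4: Remaining total = 305 - 128 = 177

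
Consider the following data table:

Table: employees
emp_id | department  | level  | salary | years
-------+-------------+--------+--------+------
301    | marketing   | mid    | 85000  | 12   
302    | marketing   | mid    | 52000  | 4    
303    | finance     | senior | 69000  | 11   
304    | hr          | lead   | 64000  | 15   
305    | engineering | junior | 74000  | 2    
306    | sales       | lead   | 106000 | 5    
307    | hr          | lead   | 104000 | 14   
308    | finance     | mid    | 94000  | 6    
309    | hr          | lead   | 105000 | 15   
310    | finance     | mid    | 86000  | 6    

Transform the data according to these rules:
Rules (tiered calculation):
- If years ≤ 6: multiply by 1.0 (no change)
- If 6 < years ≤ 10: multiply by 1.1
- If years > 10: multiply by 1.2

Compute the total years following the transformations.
103.4

Step 1: Tier 1 (years ≤ 6): 5 records, sum = 23 × 1.0 = 23.0
Step 2: Tier 2 (6 < years ≤ 10): 0 records, sum = 0 × 1.1 = 0.0
Step 3: Tier 3 (years > 10): 5 records, sum = 67 × 1.2 = 80.4
Step 4: Final sum = 23.0 + 0.0 + 80.4 = 103.4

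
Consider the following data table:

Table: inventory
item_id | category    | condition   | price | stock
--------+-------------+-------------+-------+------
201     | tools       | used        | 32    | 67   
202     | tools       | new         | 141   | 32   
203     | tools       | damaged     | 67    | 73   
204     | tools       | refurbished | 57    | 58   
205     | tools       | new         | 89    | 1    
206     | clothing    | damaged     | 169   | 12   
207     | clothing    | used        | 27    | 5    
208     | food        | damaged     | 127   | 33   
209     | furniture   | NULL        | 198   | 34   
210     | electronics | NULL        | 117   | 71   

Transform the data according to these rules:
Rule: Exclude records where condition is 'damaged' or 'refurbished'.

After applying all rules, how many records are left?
6

Step 1: Count records to exclude
  - 3 (damaged) + 1 (refurbished) = 4 records
Step 2: Total records: 10
Step 3: Remaining = 10 - 4 = 6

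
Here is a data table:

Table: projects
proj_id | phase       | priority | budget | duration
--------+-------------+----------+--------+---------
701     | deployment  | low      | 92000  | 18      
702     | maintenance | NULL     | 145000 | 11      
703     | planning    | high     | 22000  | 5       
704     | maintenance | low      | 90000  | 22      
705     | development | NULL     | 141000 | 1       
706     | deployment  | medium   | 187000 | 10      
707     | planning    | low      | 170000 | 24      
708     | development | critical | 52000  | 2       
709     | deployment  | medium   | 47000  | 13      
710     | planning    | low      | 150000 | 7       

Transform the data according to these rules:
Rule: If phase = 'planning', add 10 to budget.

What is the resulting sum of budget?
1096030

Step 1: Count records where phase = 'planning': 3
Step 2: Total bonus added: 3 × 10 = 30
Step 3: Original sum of budget: 1096000
Step 4: Final sum = 1096000 + 30 = 1096030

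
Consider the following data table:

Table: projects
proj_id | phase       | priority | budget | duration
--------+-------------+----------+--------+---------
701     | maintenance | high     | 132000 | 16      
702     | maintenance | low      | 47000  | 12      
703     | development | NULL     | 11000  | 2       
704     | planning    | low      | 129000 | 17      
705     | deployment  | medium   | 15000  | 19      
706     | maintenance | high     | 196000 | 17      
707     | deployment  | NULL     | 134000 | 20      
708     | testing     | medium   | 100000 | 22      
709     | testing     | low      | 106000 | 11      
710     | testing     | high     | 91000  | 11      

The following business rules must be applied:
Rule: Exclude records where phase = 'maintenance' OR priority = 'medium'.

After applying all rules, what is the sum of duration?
61

Step 1: Find records where phase = 'maintenance' OR priority = 'medium'
Step 2: 5 records match, summing to 86
Step 3: Original sum: 147
Step 4: Remaining sum = 147 - 86 = 61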